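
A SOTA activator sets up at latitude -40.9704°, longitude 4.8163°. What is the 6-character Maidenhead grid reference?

JE29ja

Shift to the Maidenhead origin (180°W, 90°S): lon 184.8163, lat 49.0296.
Field: 184.8163/20 → 9 → J, 49.0296/10 → 4 → E; chars JE.
Square: 4.8163/2 → 2, 9.0296/1 → 9; chars 29.
Subsquare: 0.8163/0.0833333 → 9 → j, 0.0296/0.0416667 → 0 → a; chars ja.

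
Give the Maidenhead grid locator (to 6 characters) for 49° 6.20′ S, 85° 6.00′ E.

Add 180° to longitude and 90° to latitude: 265.1000, 40.8967.
Field (20°×10°, letters A–R): lon ⌊265.1000/20⌋ = 13 → N; lat ⌊40.8967/10⌋ = 4 → E.
Square (2°×1°, digits 0–9): lon ⌊5.1000/2⌋ = 2; lat ⌊0.8967/1⌋ = 0.
Subsquare (5′×2.5′, letters a–x): lon ⌊1.1000/0.0833333⌋ = 13 → n; lat ⌊0.8967/0.0416667⌋ = 21 → v.

NE20nv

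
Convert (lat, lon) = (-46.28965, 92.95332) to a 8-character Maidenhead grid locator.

NE63lr40

Shift to the Maidenhead origin (180°W, 90°S): lon 272.95332, lat 43.71035.
Field: 272.95332/20 → 13 → N, 43.71035/10 → 4 → E; chars NE.
Square: 12.95332/2 → 6, 3.71035/1 → 3; chars 63.
Subsquare: 0.95332/0.0833333 → 11 → l, 0.71035/0.0416667 → 17 → r; chars lr.
Extended square: 0.03665/0.00833333 → 4, 0.00202/0.00416667 → 0; chars 40.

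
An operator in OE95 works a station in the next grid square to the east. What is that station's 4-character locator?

Longitude square 9; +1 → 10, wraps to 0, carry into field.
Longitude field O = 14; +1 → 15 = P.
The latitude characters are unchanged.

PE05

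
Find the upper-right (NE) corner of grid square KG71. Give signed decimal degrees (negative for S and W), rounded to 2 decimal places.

Field K=10, G=6: +10·20° lon, +6·10° lat → SW at lon 20°, lat -30°.
Square 7, 1: +7·2° lon, +1·1° lat → SW at lon 34°, lat -29°.
Cell spans 2° lon × 1° lat. NE corner is SW corner plus one full cell.
latitude -28.00, longitude 36.00.

-28.00, 36.00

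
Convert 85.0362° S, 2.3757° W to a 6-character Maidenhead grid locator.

IA84tx

Offset from 180°W / 90°S: lon 177.6243°, lat 4.9638°.
Field: 177.6243/20 → 8 → I, 4.9638/10 → 0 → A; chars IA.
Square: 17.6243/2 → 8, 4.9638/1 → 4; chars 84.
Subsquare: 1.6243/0.0833333 → 19 → t, 0.9638/0.0416667 → 23 → x; chars tx.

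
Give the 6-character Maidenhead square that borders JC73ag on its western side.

JC63xg

Longitude subsquare a = 0; −1 → -1, wraps to 23 = x, carry into square.
Longitude square 7; −1 → 6.
The latitude characters are unchanged.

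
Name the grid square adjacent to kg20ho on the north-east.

Longitude subsquare h = 7; +1 → 8 = i.
Latitude subsquare o = 14; +1 → 15 = p.

KG20ip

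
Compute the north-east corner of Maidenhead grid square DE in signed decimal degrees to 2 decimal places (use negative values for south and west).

-40.00, -100.00

Field D=3, E=4: +3·20° lon, +4·10° lat → SW at lon -120°, lat -50°.
Cell spans 20° lon × 10° lat. NE corner is SW corner plus one full cell.
latitude -40.00, longitude -100.00.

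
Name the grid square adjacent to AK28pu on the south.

Latitude subsquare u = 20; −1 → 19 = t.
The longitude characters are unchanged.

AK28pt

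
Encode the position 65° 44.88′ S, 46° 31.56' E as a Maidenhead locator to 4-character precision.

LC34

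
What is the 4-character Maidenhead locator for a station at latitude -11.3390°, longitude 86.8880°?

Add 180° to longitude and 90° to latitude: 266.89, 78.66.
Field: 266.89/20 → 13 → N, 78.66/10 → 7 → H; chars NH.
Square: 6.89/2 → 3, 8.66/1 → 8; chars 38.

NH38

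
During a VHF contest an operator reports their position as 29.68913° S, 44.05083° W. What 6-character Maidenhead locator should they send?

Add 180° to longitude and 90° to latitude: 135.9492, 60.3109.
Field: 135.9492/20 → 6 → G, 60.3109/10 → 6 → G; chars GG.
Square: 15.9492/2 → 7, 0.3109/1 → 0; chars 70.
Subsquare: 1.9492/0.0833333 → 23 → x, 0.3109/0.0416667 → 7 → h; chars xh.

GG70xh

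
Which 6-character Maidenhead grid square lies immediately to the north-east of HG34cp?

Longitude subsquare c = 2; +1 → 3 = d.
Latitude subsquare p = 15; +1 → 16 = q.

HG34dq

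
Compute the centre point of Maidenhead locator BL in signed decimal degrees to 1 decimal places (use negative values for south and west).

Field B=1, L=11: +1·20° lon, +11·10° lat → SW at lon -160°, lat 20°.
Cell spans 20° lon × 10° lat. Centre is SW corner plus half of each.
latitude 25.0, longitude -150.0.

25.0, -150.0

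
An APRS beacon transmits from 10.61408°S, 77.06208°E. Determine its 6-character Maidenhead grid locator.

MH89mj

Shift to the Maidenhead origin (180°W, 90°S): lon 257.0621, lat 79.3859.
Field (20°×10°, letters A–R): lon ⌊257.0621/20⌋ = 12 → M; lat ⌊79.3859/10⌋ = 7 → H.
Square (2°×1°, digits 0–9): lon ⌊17.0621/2⌋ = 8; lat ⌊9.3859/1⌋ = 9.
Subsquare (5′×2.5′, letters a–x): lon ⌊1.0621/0.0833333⌋ = 12 → m; lat ⌊0.3859/0.0416667⌋ = 9 → j.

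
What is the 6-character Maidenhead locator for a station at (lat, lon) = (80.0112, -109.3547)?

DR50ha

Add 180° to longitude and 90° to latitude: 70.6453, 170.0112.
Field: 70.6453/20 → 3 → D, 170.0112/10 → 17 → R; chars DR.
Square: 10.6453/2 → 5, 0.0112/1 → 0; chars 50.
Subsquare: 0.6453/0.0833333 → 7 → h, 0.0112/0.0416667 → 0 → a; chars ha.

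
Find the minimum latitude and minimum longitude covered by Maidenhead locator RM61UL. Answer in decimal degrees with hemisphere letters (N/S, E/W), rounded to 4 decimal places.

31.4583° N, 173.6667° E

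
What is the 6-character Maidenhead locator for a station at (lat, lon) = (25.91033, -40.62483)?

Add 180° to longitude and 90° to latitude: 139.3752, 115.9103.
Field (20°×10°, letters A–R): 139.3752/20 → 6 → G, 115.9103/10 → 11 → L; chars GL.
Square (2°×1°, digits 0–9): 19.3752/2 → 9, 5.9103/1 → 5; chars 95.
Subsquare (5′×2.5′, letters a–x): 1.3752/0.0833333 → 16 → q, 0.9103/0.0416667 → 21 → v; chars qv.

GL95qv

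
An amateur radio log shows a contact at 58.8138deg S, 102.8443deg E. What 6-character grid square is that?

OD11ke

Add 180° to longitude and 90° to latitude: 282.8443, 31.1862.
Field: 282.8443/20 → 14 → O, 31.1862/10 → 3 → D; chars OD.
Square: 2.8443/2 → 1, 1.1862/1 → 1; chars 11.
Subsquare: 0.8443/0.0833333 → 10 → k, 0.1862/0.0416667 → 4 → e; chars ke.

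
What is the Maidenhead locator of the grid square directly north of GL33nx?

GL34na

Latitude subsquare x = 23; +1 → 24, wraps to 0 = a, carry into square.
Latitude square 3; +1 → 4.
The longitude characters are unchanged.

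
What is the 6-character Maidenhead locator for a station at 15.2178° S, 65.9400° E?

MH24xs

Shift to the Maidenhead origin (180°W, 90°S): lon 245.9400, lat 74.7822.
Field (20°×10°, letters A–R): lon ⌊245.9400/20⌋ = 12 → M; lat ⌊74.7822/10⌋ = 7 → H.
Square (2°×1°, digits 0–9): lon ⌊5.9400/2⌋ = 2; lat ⌊4.7822/1⌋ = 4.
Subsquare (5′×2.5′, letters a–x): lon ⌊1.9400/0.0833333⌋ = 23 → x; lat ⌊0.7822/0.0416667⌋ = 18 → s.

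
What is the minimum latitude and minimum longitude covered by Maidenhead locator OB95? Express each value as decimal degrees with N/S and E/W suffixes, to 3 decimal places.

75.000° S, 118.000° E

Field O=14, B=1: +14·20° lon, +1·10° lat → SW at lon 100°, lat -80°.
Square 9, 5: +9·2° lon, +5·1° lat → SW at lon 118°, lat -75°.
latitude 75.000° S, longitude 118.000° E.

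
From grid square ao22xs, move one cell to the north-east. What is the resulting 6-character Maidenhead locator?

Longitude subsquare x = 23; +1 → 24, wraps to 0 = a, carry into square.
Longitude square 2; +1 → 3.
Latitude subsquare s = 18; +1 → 19 = t.

AO32at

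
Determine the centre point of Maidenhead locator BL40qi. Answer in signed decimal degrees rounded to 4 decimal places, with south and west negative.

20.3542, -150.6250

Field B=1, L=11: +1·20° lon, +11·10° lat → SW at lon -160°, lat 20°.
Square 4, 0: +4·2° lon, +0·1° lat → SW at lon -152°, lat 20°.
Subsquare q=16, i=8: +16·0.0833333° lon, +8·0.0416667° lat → SW at lon -150.667°, lat 20.3333°.
Cell spans 0.0833333° lon × 0.0416667° lat. Centre is SW corner plus half of each.
latitude 20.3542, longitude -150.6250.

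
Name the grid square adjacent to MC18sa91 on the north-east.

MC18ta02

Longitude extended square 9; +1 → 10, wraps to 0, carry into subsquare.
Longitude subsquare s = 18; +1 → 19 = t.
Latitude extended square 1; +1 → 2.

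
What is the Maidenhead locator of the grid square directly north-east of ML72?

ML83

Longitude square 7; +1 → 8.
Latitude square 2; +1 → 3.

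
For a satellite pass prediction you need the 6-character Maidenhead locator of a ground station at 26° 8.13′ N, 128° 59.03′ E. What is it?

Shift to the Maidenhead origin (180°W, 90°S): lon 308.9838, lat 116.1355.
Field (20°×10°, letters A–R): 308.9838/20 → 15 → P, 116.1355/10 → 11 → L; chars PL.
Square (2°×1°, digits 0–9): 8.9838/2 → 4, 6.1355/1 → 6; chars 46.
Subsquare (5′×2.5′, letters a–x): 0.9838/0.0833333 → 11 → l, 0.1355/0.0416667 → 3 → d; chars ld.

PL46ld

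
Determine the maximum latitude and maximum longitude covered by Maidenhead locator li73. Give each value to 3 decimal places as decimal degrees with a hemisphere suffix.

Field L=11, I=8: +11·20° lon, +8·10° lat → SW at lon 40°, lat -10°.
Square 7, 3: +7·2° lon, +3·1° lat → SW at lon 54°, lat -7°.
Cell spans 2° lon × 1° lat. NE corner is SW corner plus one full cell.
latitude 6.000° S, longitude 56.000° E.

6.000° S, 56.000° E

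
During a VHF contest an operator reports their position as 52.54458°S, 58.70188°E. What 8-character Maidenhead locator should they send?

Shift to the Maidenhead origin (180°W, 90°S): lon 238.70188, lat 37.45542.
Field: lon ⌊238.70188/20⌋ = 11 → L; lat ⌊37.45542/10⌋ = 3 → D.
Square: lon ⌊18.70188/2⌋ = 9; lat ⌊7.45542/1⌋ = 7.
Subsquare: lon ⌊0.70188/0.0833333⌋ = 8 → i; lat ⌊0.45542/0.0416667⌋ = 10 → k.
Extended square: lon ⌊0.03521/0.00833333⌋ = 4; lat ⌊0.03875/0.00416667⌋ = 9.

LD97ik49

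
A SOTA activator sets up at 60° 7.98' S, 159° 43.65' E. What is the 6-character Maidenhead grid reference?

Offset from 180°W / 90°S: lon 339.7275°, lat 29.8670°.
Field: lon ⌊339.7275/20⌋ = 16 → Q; lat ⌊29.8670/10⌋ = 2 → C.
Square: lon ⌊19.7275/2⌋ = 9; lat ⌊9.8670/1⌋ = 9.
Subsquare: lon ⌊1.7275/0.0833333⌋ = 20 → u; lat ⌊0.8670/0.0416667⌋ = 20 → u.

QC99uu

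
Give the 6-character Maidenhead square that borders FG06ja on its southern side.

FG05jx

Latitude subsquare a = 0; −1 → -1, wraps to 23 = x, carry into square.
Latitude square 6; −1 → 5.
The longitude characters are unchanged.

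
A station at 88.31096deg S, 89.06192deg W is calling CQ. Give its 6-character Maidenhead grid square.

EA51lq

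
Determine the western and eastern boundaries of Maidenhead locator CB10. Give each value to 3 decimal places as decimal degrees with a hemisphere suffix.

Field C=2, B=1: +2·20° lon, +1·10° lat → SW at lon -140°, lat -80°.
Square 1, 0: +1·2° lon, +0·1° lat → SW at lon -138°, lat -80°.
Cell spans 2° lon × 1° lat.
west 138.000° W, east 136.000° W.

138.000° W, 136.000° W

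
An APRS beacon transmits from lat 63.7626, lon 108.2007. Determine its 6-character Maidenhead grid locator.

OP43cs

Add 180° to longitude and 90° to latitude: 288.2007, 153.7626.
Field (20°×10°, letters A–R): 288.2007/20 → 14 → O, 153.7626/10 → 15 → P; chars OP.
Square (2°×1°, digits 0–9): 8.2007/2 → 4, 3.7626/1 → 3; chars 43.
Subsquare (5′×2.5′, letters a–x): 0.2007/0.0833333 → 2 → c, 0.7626/0.0416667 → 18 → s; chars cs.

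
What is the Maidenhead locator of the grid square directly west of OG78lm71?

Longitude extended square 7; −1 → 6.
The latitude characters are unchanged.

OG78lm61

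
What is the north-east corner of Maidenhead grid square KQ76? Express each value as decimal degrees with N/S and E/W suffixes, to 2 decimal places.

77.00° N, 36.00° E

Field K=10, Q=16: +10·20° lon, +16·10° lat → SW at lon 20°, lat 70°.
Square 7, 6: +7·2° lon, +6·1° lat → SW at lon 34°, lat 76°.
Cell spans 2° lon × 1° lat. NE corner is SW corner plus one full cell.
latitude 77.00° N, longitude 36.00° E.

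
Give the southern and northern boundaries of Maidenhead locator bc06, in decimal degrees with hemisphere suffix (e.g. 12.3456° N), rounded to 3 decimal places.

Field B=1, C=2: +1·20° lon, +2·10° lat → SW at lon -160°, lat -70°.
Square 0, 6: +0·2° lon, +6·1° lat → SW at lon -160°, lat -64°.
Cell spans 2° lon × 1° lat.
south 64.000° S, north 63.000° S.

64.000° S, 63.000° S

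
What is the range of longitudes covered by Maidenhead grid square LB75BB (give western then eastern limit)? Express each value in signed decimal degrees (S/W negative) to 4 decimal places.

54.0833, 54.1667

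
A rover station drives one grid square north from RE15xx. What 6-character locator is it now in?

RE16xa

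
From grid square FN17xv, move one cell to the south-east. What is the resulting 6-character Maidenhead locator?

FN27au

Longitude subsquare x = 23; +1 → 24, wraps to 0 = a, carry into square.
Longitude square 1; +1 → 2.
Latitude subsquare v = 21; −1 → 20 = u.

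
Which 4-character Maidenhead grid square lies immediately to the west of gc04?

FC94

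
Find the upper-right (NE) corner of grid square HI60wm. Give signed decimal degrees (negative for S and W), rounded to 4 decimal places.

-9.4583, -26.0833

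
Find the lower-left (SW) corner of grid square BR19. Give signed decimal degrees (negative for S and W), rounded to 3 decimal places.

89.000, -158.000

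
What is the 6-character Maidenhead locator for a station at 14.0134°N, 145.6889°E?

QK24ua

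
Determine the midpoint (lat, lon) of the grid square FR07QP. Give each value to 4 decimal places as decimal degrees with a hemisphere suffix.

87.6458° N, 78.6250° W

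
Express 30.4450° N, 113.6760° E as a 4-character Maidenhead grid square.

OM60

Offset from 180°W / 90°S: lon 293.68°, lat 120.44°.
Field: lon ⌊293.68/20⌋ = 14 → O; lat ⌊120.44/10⌋ = 12 → M.
Square: lon ⌊13.68/2⌋ = 6; lat ⌊0.44/1⌋ = 0.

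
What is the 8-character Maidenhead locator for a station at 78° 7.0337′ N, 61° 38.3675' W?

Shift to the Maidenhead origin (180°W, 90°S): lon 118.36054, lat 168.11723.
Field (20°×10°, letters A–R): 118.36054/20 → 5 → F, 168.11723/10 → 16 → Q; chars FQ.
Square (2°×1°, digits 0–9): 18.36054/2 → 9, 8.11723/1 → 8; chars 98.
Subsquare (5′×2.5′, letters a–x): 0.36054/0.0833333 → 4 → e, 0.11723/0.0416667 → 2 → c; chars ec.
Extended square (30″×15″, digits 0–9): 0.02721/0.00833333 → 3, 0.03390/0.00416667 → 8; chars 38.

FQ98ec38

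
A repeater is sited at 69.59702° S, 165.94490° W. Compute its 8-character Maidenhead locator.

Add 180° to longitude and 90° to latitude: 14.05510, 20.40298.
Field: 14.05510/20 → 0 → A, 20.40298/10 → 2 → C; chars AC.
Square: 14.05510/2 → 7, 0.40298/1 → 0; chars 70.
Subsquare: 0.05510/0.0833333 → 0 → a, 0.40298/0.0416667 → 9 → j; chars aj.
Extended square: 0.05510/0.00833333 → 6, 0.02798/0.00416667 → 6; chars 66.

AC70aj66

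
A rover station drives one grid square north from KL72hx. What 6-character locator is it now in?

Latitude subsquare x = 23; +1 → 24, wraps to 0 = a, carry into square.
Latitude square 2; +1 → 3.
The longitude characters are unchanged.

KL73ha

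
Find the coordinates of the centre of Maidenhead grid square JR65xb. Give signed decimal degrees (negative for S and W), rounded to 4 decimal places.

Field J=9, R=17: +9·20° lon, +17·10° lat → SW at lon 0°, lat 80°.
Square 6, 5: +6·2° lon, +5·1° lat → SW at lon 12°, lat 85°.
Subsquare x=23, b=1: +23·0.0833333° lon, +1·0.0416667° lat → SW at lon 13.9167°, lat 85.0417°.
Cell spans 0.0833333° lon × 0.0416667° lat. Centre is SW corner plus half of each.
latitude 85.0625, longitude 13.9583.

85.0625, 13.9583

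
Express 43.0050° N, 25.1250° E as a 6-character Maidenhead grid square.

Shift to the Maidenhead origin (180°W, 90°S): lon 205.1250, lat 133.0050.
Field: lon ⌊205.1250/20⌋ = 10 → K; lat ⌊133.0050/10⌋ = 13 → N.
Square: lon ⌊5.1250/2⌋ = 2; lat ⌊3.0050/1⌋ = 3.
Subsquare: lon ⌊1.1250/0.0833333⌋ = 13 → n; lat ⌊0.0050/0.0416667⌋ = 0 → a.

KN23na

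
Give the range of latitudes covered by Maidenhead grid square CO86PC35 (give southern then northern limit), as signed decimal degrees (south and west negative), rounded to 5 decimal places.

Field C=2, O=14: +2·20° lon, +14·10° lat → SW at lon -140°, lat 50°.
Square 8, 6: +8·2° lon, +6·1° lat → SW at lon -124°, lat 56°.
Subsquare p=15, c=2: +15·0.0833333° lon, +2·0.0416667° lat → SW at lon -122.75°, lat 56.0833°.
Extended square 3, 5: +3·0.00833333° lon, +5·0.00416667° lat → SW at lon -122.725°, lat 56.1042°.
Cell spans 0.00833333° lon × 0.00416667° lat.
south 56.10417, north 56.10833.

56.10417, 56.10833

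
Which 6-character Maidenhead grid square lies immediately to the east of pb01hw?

Longitude subsquare h = 7; +1 → 8 = i.
The latitude characters are unchanged.

PB01iw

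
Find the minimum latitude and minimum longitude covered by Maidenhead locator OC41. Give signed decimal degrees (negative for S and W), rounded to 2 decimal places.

Field O=14, C=2: +14·20° lon, +2·10° lat → SW at lon 100°, lat -70°.
Square 4, 1: +4·2° lon, +1·1° lat → SW at lon 108°, lat -69°.
latitude -69.00, longitude 108.00.

-69.00, 108.00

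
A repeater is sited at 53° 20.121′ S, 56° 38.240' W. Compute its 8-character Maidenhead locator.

Add 180° to longitude and 90° to latitude: 123.36267, 36.66465.
Field (20°×10°, letters A–R): 123.36267/20 → 6 → G, 36.66465/10 → 3 → D; chars GD.
Square (2°×1°, digits 0–9): 3.36267/2 → 1, 6.66465/1 → 6; chars 16.
Subsquare (5′×2.5′, letters a–x): 1.36267/0.0833333 → 16 → q, 0.66465/0.0416667 → 15 → p; chars qp.
Extended square (30″×15″, digits 0–9): 0.02933/0.00833333 → 3, 0.03965/0.00416667 → 9; chars 39.

GD16qp39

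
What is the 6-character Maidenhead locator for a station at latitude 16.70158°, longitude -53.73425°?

Offset from 180°W / 90°S: lon 126.2657°, lat 106.7016°.
Field: lon ⌊126.2657/20⌋ = 6 → G; lat ⌊106.7016/10⌋ = 10 → K.
Square: lon ⌊6.2657/2⌋ = 3; lat ⌊6.7016/1⌋ = 6.
Subsquare: lon ⌊0.2657/0.0833333⌋ = 3 → d; lat ⌊0.7016/0.0416667⌋ = 16 → q.

GK36dq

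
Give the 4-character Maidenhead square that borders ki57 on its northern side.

KI58

Latitude square 7; +1 → 8.
The longitude characters are unchanged.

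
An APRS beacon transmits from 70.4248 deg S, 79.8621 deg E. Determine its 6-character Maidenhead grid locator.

Shift to the Maidenhead origin (180°W, 90°S): lon 259.8621, lat 19.5752.
Field (20°×10°, letters A–R): 259.8621/20 → 12 → M, 19.5752/10 → 1 → B; chars MB.
Square (2°×1°, digits 0–9): 19.8621/2 → 9, 9.5752/1 → 9; chars 99.
Subsquare (5′×2.5′, letters a–x): 1.8621/0.0833333 → 22 → w, 0.5752/0.0416667 → 13 → n; chars wn.

MB99wn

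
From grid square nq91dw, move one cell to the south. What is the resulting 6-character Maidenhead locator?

Latitude subsquare w = 22; −1 → 21 = v.
The longitude characters are unchanged.

NQ91dv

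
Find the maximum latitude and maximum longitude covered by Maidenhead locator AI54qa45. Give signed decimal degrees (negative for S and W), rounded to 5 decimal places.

Field A=0, I=8: +0·20° lon, +8·10° lat → SW at lon -180°, lat -10°.
Square 5, 4: +5·2° lon, +4·1° lat → SW at lon -170°, lat -6°.
Subsquare q=16, a=0: +16·0.0833333° lon, +0·0.0416667° lat → SW at lon -168.667°, lat -6°.
Extended square 4, 5: +4·0.00833333° lon, +5·0.00416667° lat → SW at lon -168.633°, lat -5.97917°.
Cell spans 0.00833333° lon × 0.00416667° lat. NE corner is SW corner plus one full cell.
latitude -5.97500, longitude -168.62500.

-5.97500, -168.62500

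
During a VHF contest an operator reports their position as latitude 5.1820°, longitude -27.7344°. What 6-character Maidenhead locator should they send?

HJ65de

Add 180° to longitude and 90° to latitude: 152.2656, 95.1820.
Field: lon ⌊152.2656/20⌋ = 7 → H; lat ⌊95.1820/10⌋ = 9 → J.
Square: lon ⌊12.2656/2⌋ = 6; lat ⌊5.1820/1⌋ = 5.
Subsquare: lon ⌊0.2656/0.0833333⌋ = 3 → d; lat ⌊0.1820/0.0416667⌋ = 4 → e.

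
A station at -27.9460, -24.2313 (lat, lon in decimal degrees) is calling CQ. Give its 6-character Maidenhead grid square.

Offset from 180°W / 90°S: lon 155.7687°, lat 62.0540°.
Field (20°×10°, letters A–R): 155.7687/20 → 7 → H, 62.0540/10 → 6 → G; chars HG.
Square (2°×1°, digits 0–9): 15.7687/2 → 7, 2.0540/1 → 2; chars 72.
Subsquare (5′×2.5′, letters a–x): 1.7687/0.0833333 → 21 → v, 0.0540/0.0416667 → 1 → b; chars vb.

HG72vb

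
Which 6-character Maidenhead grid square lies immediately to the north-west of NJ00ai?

Longitude subsquare a = 0; −1 → -1, wraps to 23 = x, carry into square.
Longitude square 0; −1 → -1, wraps to 9, carry into field.
Longitude field N = 13; −1 → 12 = M.
Latitude subsquare i = 8; +1 → 9 = j.

MJ90xj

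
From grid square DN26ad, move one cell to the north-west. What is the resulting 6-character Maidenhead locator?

DN16xe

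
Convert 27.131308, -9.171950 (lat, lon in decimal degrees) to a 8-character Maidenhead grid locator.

IL57jd91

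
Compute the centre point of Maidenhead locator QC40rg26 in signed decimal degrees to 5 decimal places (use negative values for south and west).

-69.72292, 149.43750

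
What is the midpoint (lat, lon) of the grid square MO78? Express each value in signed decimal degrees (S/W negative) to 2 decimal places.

58.50, 75.00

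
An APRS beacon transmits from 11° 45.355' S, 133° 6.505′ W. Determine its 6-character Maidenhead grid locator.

Shift to the Maidenhead origin (180°W, 90°S): lon 46.8916, lat 78.2441.
Field (20°×10°, letters A–R): 46.8916/20 → 2 → C, 78.2441/10 → 7 → H; chars CH.
Square (2°×1°, digits 0–9): 6.8916/2 → 3, 8.2441/1 → 8; chars 38.
Subsquare (5′×2.5′, letters a–x): 0.8916/0.0833333 → 10 → k, 0.2441/0.0416667 → 5 → f; chars kf.

CH38kf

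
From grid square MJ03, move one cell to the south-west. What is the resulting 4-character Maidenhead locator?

LJ92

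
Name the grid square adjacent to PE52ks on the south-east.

Longitude subsquare k = 10; +1 → 11 = l.
Latitude subsquare s = 18; −1 → 17 = r.

PE52lr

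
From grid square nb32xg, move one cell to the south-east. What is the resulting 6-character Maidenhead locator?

Longitude subsquare x = 23; +1 → 24, wraps to 0 = a, carry into square.
Longitude square 3; +1 → 4.
Latitude subsquare g = 6; −1 → 5 = f.

NB42af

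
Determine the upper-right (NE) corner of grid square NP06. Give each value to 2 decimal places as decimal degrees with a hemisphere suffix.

Field N=13, P=15: +13·20° lon, +15·10° lat → SW at lon 80°, lat 60°.
Square 0, 6: +0·2° lon, +6·1° lat → SW at lon 80°, lat 66°.
Cell spans 2° lon × 1° lat. NE corner is SW corner plus one full cell.
latitude 67.00° N, longitude 82.00° E.

67.00° N, 82.00° E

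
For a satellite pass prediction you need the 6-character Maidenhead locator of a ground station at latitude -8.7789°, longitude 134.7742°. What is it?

PI71jf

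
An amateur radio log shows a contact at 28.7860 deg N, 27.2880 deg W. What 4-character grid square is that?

HL68

Offset from 180°W / 90°S: lon 152.71°, lat 118.79°.
Field: lon ⌊152.71/20⌋ = 7 → H; lat ⌊118.79/10⌋ = 11 → L.
Square: lon ⌊12.71/2⌋ = 6; lat ⌊8.79/1⌋ = 8.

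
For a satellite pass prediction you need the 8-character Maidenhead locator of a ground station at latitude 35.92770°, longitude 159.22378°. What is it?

Shift to the Maidenhead origin (180°W, 90°S): lon 339.22378, lat 125.92770.
Field: lon ⌊339.22378/20⌋ = 16 → Q; lat ⌊125.92770/10⌋ = 12 → M.
Square: lon ⌊19.22378/2⌋ = 9; lat ⌊5.92770/1⌋ = 5.
Subsquare: lon ⌊1.22378/0.0833333⌋ = 14 → o; lat ⌊0.92770/0.0416667⌋ = 22 → w.
Extended square: lon ⌊0.05711/0.00833333⌋ = 6; lat ⌊0.01103/0.00416667⌋ = 2.

QM95ow62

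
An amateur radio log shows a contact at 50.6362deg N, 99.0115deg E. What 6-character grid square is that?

Offset from 180°W / 90°S: lon 279.0115°, lat 140.6362°.
Field: 279.0115/20 → 13 → N, 140.6362/10 → 14 → O; chars NO.
Square: 19.0115/2 → 9, 0.6362/1 → 0; chars 90.
Subsquare: 1.0115/0.0833333 → 12 → m, 0.6362/0.0416667 → 15 → p; chars mp.

NO90mp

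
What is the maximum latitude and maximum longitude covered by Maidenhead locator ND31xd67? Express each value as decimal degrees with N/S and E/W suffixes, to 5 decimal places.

58.84167° S, 87.97500° E

Field N=13, D=3: +13·20° lon, +3·10° lat → SW at lon 80°, lat -60°.
Square 3, 1: +3·2° lon, +1·1° lat → SW at lon 86°, lat -59°.
Subsquare x=23, d=3: +23·0.0833333° lon, +3·0.0416667° lat → SW at lon 87.9167°, lat -58.875°.
Extended square 6, 7: +6·0.00833333° lon, +7·0.00416667° lat → SW at lon 87.9667°, lat -58.8458°.
Cell spans 0.00833333° lon × 0.00416667° lat. NE corner is SW corner plus one full cell.
latitude 58.84167° S, longitude 87.97500° E.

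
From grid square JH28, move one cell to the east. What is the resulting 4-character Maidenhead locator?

JH38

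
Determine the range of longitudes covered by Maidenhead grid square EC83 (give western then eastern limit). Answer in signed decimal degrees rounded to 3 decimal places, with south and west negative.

-84.000, -82.000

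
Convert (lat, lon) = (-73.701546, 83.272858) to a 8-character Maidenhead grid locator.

NB16ph21

Offset from 180°W / 90°S: lon 263.27286°, lat 16.29845°.
Field: 263.27286/20 → 13 → N, 16.29845/10 → 1 → B; chars NB.
Square: 3.27286/2 → 1, 6.29845/1 → 6; chars 16.
Subsquare: 1.27286/0.0833333 → 15 → p, 0.29845/0.0416667 → 7 → h; chars ph.
Extended square: 0.02286/0.00833333 → 2, 0.00679/0.00416667 → 1; chars 21.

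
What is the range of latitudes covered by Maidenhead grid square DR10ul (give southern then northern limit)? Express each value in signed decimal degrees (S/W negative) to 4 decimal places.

80.4583, 80.5000

Field D=3, R=17: +3·20° lon, +17·10° lat → SW at lon -120°, lat 80°.
Square 1, 0: +1·2° lon, +0·1° lat → SW at lon -118°, lat 80°.
Subsquare u=20, l=11: +20·0.0833333° lon, +11·0.0416667° lat → SW at lon -116.333°, lat 80.4583°.
Cell spans 0.0833333° lon × 0.0416667° lat.
south 80.4583, north 80.5000.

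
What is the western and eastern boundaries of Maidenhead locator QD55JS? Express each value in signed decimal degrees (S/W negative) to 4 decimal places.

150.7500, 150.8333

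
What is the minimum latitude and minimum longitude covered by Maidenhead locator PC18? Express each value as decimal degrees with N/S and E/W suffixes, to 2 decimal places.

Field P=15, C=2: +15·20° lon, +2·10° lat → SW at lon 120°, lat -70°.
Square 1, 8: +1·2° lon, +8·1° lat → SW at lon 122°, lat -62°.
latitude 62.00° S, longitude 122.00° E.

62.00° S, 122.00° E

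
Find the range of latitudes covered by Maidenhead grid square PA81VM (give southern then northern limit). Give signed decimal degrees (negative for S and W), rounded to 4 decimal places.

-88.5000, -88.4583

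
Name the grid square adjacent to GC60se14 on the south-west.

Longitude extended square 1; −1 → 0.
Latitude extended square 4; −1 → 3.

GC60se03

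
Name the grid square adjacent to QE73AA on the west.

Longitude subsquare a = 0; −1 → -1, wraps to 23 = x, carry into square.
Longitude square 7; −1 → 6.
The latitude characters are unchanged.

QE63xa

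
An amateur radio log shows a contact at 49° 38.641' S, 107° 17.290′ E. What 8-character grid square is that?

OE30pi45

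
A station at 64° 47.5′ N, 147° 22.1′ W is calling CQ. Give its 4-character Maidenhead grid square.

BP64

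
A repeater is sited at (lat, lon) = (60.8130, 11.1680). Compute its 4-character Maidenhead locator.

JP50

Shift to the Maidenhead origin (180°W, 90°S): lon 191.17, lat 150.81.
Field: 191.17/20 → 9 → J, 150.81/10 → 15 → P; chars JP.
Square: 11.17/2 → 5, 0.81/1 → 0; chars 50.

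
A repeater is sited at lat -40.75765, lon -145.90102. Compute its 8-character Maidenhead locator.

BE79bf18

Add 180° to longitude and 90° to latitude: 34.09898, 49.24235.
Field (20°×10°, letters A–R): 34.09898/20 → 1 → B, 49.24235/10 → 4 → E; chars BE.
Square (2°×1°, digits 0–9): 14.09898/2 → 7, 9.24235/1 → 9; chars 79.
Subsquare (5′×2.5′, letters a–x): 0.09898/0.0833333 → 1 → b, 0.24235/0.0416667 → 5 → f; chars bf.
Extended square (30″×15″, digits 0–9): 0.01565/0.00833333 → 1, 0.03402/0.00416667 → 8; chars 18.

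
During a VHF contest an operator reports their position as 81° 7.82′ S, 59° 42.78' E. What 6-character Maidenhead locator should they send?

Add 180° to longitude and 90° to latitude: 239.7130, 8.8697.
Field: lon ⌊239.7130/20⌋ = 11 → L; lat ⌊8.8697/10⌋ = 0 → A.
Square: lon ⌊19.7130/2⌋ = 9; lat ⌊8.8697/1⌋ = 8.
Subsquare: lon ⌊1.7130/0.0833333⌋ = 20 → u; lat ⌊0.8697/0.0416667⌋ = 20 → u.

LA98uu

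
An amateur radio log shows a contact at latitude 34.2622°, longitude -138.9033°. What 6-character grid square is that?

Shift to the Maidenhead origin (180°W, 90°S): lon 41.0967, lat 124.2622.
Field: lon ⌊41.0967/20⌋ = 2 → C; lat ⌊124.2622/10⌋ = 12 → M.
Square: lon ⌊1.0967/2⌋ = 0; lat ⌊4.2622/1⌋ = 4.
Subsquare: lon ⌊1.0967/0.0833333⌋ = 13 → n; lat ⌊0.2622/0.0416667⌋ = 6 → g.

CM04ng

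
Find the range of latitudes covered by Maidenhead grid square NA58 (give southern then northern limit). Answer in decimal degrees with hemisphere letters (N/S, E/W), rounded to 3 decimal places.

Field N=13, A=0: +13·20° lon, +0·10° lat → SW at lon 80°, lat -90°.
Square 5, 8: +5·2° lon, +8·1° lat → SW at lon 90°, lat -82°.
Cell spans 2° lon × 1° lat.
south 82.000° S, north 81.000° S.

82.000° S, 81.000° S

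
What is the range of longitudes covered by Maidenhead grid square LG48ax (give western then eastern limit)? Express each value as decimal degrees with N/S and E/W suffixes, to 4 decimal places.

Field L=11, G=6: +11·20° lon, +6·10° lat → SW at lon 40°, lat -30°.
Square 4, 8: +4·2° lon, +8·1° lat → SW at lon 48°, lat -22°.
Subsquare a=0, x=23: +0·0.0833333° lon, +23·0.0416667° lat → SW at lon 48°, lat -21.0417°.
Cell spans 0.0833333° lon × 0.0416667° lat.
west 48.0000° E, east 48.0833° E.

48.0000° E, 48.0833° E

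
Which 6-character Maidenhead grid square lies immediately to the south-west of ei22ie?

Longitude subsquare i = 8; −1 → 7 = h.
Latitude subsquare e = 4; −1 → 3 = d.

EI22hd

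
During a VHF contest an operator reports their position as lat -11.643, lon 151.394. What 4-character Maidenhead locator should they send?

QH58

Offset from 180°W / 90°S: lon 331.39°, lat 78.36°.
Field (20°×10°, letters A–R): 331.39/20 → 16 → Q, 78.36/10 → 7 → H; chars QH.
Square (2°×1°, digits 0–9): 11.39/2 → 5, 8.36/1 → 8; chars 58.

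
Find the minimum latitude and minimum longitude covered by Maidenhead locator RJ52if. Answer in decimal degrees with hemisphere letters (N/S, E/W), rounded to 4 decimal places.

Field R=17, J=9: +17·20° lon, +9·10° lat → SW at lon 160°, lat 0°.
Square 5, 2: +5·2° lon, +2·1° lat → SW at lon 170°, lat 2°.
Subsquare i=8, f=5: +8·0.0833333° lon, +5·0.0416667° lat → SW at lon 170.667°, lat 2.20833°.
latitude 2.2083° N, longitude 170.6667° E.

2.2083° N, 170.6667° E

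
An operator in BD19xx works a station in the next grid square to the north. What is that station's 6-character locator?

BE10xa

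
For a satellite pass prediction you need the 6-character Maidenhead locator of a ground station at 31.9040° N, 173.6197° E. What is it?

Offset from 180°W / 90°S: lon 353.6197°, lat 121.9040°.
Field: lon ⌊353.6197/20⌋ = 17 → R; lat ⌊121.9040/10⌋ = 12 → M.
Square: lon ⌊13.6197/2⌋ = 6; lat ⌊1.9040/1⌋ = 1.
Subsquare: lon ⌊1.6197/0.0833333⌋ = 19 → t; lat ⌊0.9040/0.0416667⌋ = 21 → v.

RM61tv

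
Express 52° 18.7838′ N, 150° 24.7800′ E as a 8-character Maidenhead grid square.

Add 180° to longitude and 90° to latitude: 330.41300, 142.31306.
Field (20°×10°, letters A–R): lon ⌊330.41300/20⌋ = 16 → Q; lat ⌊142.31306/10⌋ = 14 → O.
Square (2°×1°, digits 0–9): lon ⌊10.41300/2⌋ = 5; lat ⌊2.31306/1⌋ = 2.
Subsquare (5′×2.5′, letters a–x): lon ⌊0.41300/0.0833333⌋ = 4 → e; lat ⌊0.31306/0.0416667⌋ = 7 → h.
Extended square (30″×15″, digits 0–9): lon ⌊0.07967/0.00833333⌋ = 9; lat ⌊0.02140/0.00416667⌋ = 5.

QO52eh95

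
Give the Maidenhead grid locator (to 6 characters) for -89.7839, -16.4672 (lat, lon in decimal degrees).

Add 180° to longitude and 90° to latitude: 163.5328, 0.2161.
Field (20°×10°, letters A–R): lon ⌊163.5328/20⌋ = 8 → I; lat ⌊0.2161/10⌋ = 0 → A.
Square (2°×1°, digits 0–9): lon ⌊3.5328/2⌋ = 1; lat ⌊0.2161/1⌋ = 0.
Subsquare (5′×2.5′, letters a–x): lon ⌊1.5328/0.0833333⌋ = 18 → s; lat ⌊0.2161/0.0416667⌋ = 5 → f.

IA10sf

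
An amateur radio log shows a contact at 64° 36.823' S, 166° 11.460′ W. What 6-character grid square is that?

AC65vj

Shift to the Maidenhead origin (180°W, 90°S): lon 13.8090, lat 25.3863.
Field: 13.8090/20 → 0 → A, 25.3863/10 → 2 → C; chars AC.
Square: 13.8090/2 → 6, 5.3863/1 → 5; chars 65.
Subsquare: 1.8090/0.0833333 → 21 → v, 0.3863/0.0416667 → 9 → j; chars vj.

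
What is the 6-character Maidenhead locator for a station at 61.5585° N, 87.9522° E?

NP31xn

Add 180° to longitude and 90° to latitude: 267.9522, 151.5585.
Field: lon ⌊267.9522/20⌋ = 13 → N; lat ⌊151.5585/10⌋ = 15 → P.
Square: lon ⌊7.9522/2⌋ = 3; lat ⌊1.5585/1⌋ = 1.
Subsquare: lon ⌊1.9522/0.0833333⌋ = 23 → x; lat ⌊0.5585/0.0416667⌋ = 13 → n.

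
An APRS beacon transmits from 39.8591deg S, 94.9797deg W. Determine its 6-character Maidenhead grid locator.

Offset from 180°W / 90°S: lon 85.0203°, lat 50.1409°.
Field: lon ⌊85.0203/20⌋ = 4 → E; lat ⌊50.1409/10⌋ = 5 → F.
Square: lon ⌊5.0203/2⌋ = 2; lat ⌊0.1409/1⌋ = 0.
Subsquare: lon ⌊1.0203/0.0833333⌋ = 12 → m; lat ⌊0.1409/0.0416667⌋ = 3 → d.

EF20md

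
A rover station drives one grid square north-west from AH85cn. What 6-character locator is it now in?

AH85bo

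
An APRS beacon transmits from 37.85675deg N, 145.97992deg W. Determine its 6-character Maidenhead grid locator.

BM77au

Add 180° to longitude and 90° to latitude: 34.0201, 127.8568.
Field: 34.0201/20 → 1 → B, 127.8568/10 → 12 → M; chars BM.
Square: 14.0201/2 → 7, 7.8568/1 → 7; chars 77.
Subsquare: 0.0201/0.0833333 → 0 → a, 0.8568/0.0416667 → 20 → u; chars au.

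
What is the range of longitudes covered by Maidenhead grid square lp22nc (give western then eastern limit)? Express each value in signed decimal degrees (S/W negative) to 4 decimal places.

Field L=11, P=15: +11·20° lon, +15·10° lat → SW at lon 40°, lat 60°.
Square 2, 2: +2·2° lon, +2·1° lat → SW at lon 44°, lat 62°.
Subsquare n=13, c=2: +13·0.0833333° lon, +2·0.0416667° lat → SW at lon 45.0833°, lat 62.0833°.
Cell spans 0.0833333° lon × 0.0416667° lat.
west 45.0833, east 45.1667.

45.0833, 45.1667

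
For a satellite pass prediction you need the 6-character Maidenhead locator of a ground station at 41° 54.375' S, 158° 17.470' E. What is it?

QE98dc

Offset from 180°W / 90°S: lon 338.2912°, lat 48.0938°.
Field: 338.2912/20 → 16 → Q, 48.0938/10 → 4 → E; chars QE.
Square: 18.2912/2 → 9, 8.0938/1 → 8; chars 98.
Subsquare: 0.2912/0.0833333 → 3 → d, 0.0938/0.0416667 → 2 → c; chars dc.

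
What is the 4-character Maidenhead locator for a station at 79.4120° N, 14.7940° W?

IQ29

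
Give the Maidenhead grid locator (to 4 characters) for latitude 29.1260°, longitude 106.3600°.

OL39

Shift to the Maidenhead origin (180°W, 90°S): lon 286.36, lat 119.13.
Field (20°×10°, letters A–R): lon ⌊286.36/20⌋ = 14 → O; lat ⌊119.13/10⌋ = 11 → L.
Square (2°×1°, digits 0–9): lon ⌊6.36/2⌋ = 3; lat ⌊9.13/1⌋ = 9.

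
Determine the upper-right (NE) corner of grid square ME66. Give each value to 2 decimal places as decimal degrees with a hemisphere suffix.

Field M=12, E=4: +12·20° lon, +4·10° lat → SW at lon 60°, lat -50°.
Square 6, 6: +6·2° lon, +6·1° lat → SW at lon 72°, lat -44°.
Cell spans 2° lon × 1° lat. NE corner is SW corner plus one full cell.
latitude 43.00° S, longitude 74.00° E.

43.00° S, 74.00° E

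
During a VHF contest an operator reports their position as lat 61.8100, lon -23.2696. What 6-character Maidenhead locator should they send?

Add 180° to longitude and 90° to latitude: 156.7304, 151.8100.
Field: 156.7304/20 → 7 → H, 151.8100/10 → 15 → P; chars HP.
Square: 16.7304/2 → 8, 1.8100/1 → 1; chars 81.
Subsquare: 0.7304/0.0833333 → 8 → i, 0.8100/0.0416667 → 19 → t; chars it.

HP81it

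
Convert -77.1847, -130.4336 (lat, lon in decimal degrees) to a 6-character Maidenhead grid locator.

CB42st

Add 180° to longitude and 90° to latitude: 49.5664, 12.8153.
Field: lon ⌊49.5664/20⌋ = 2 → C; lat ⌊12.8153/10⌋ = 1 → B.
Square: lon ⌊9.5664/2⌋ = 4; lat ⌊2.8153/1⌋ = 2.
Subsquare: lon ⌊1.5664/0.0833333⌋ = 18 → s; lat ⌊0.8153/0.0416667⌋ = 19 → t.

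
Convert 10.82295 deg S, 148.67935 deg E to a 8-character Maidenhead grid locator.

QH49ie12

Shift to the Maidenhead origin (180°W, 90°S): lon 328.67935, lat 79.17705.
Field: 328.67935/20 → 16 → Q, 79.17705/10 → 7 → H; chars QH.
Square: 8.67935/2 → 4, 9.17705/1 → 9; chars 49.
Subsquare: 0.67935/0.0833333 → 8 → i, 0.17705/0.0416667 → 4 → e; chars ie.
Extended square: 0.01268/0.00833333 → 1, 0.01038/0.00416667 → 2; chars 12.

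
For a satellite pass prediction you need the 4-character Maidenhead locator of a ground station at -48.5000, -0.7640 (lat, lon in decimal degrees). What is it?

IE91

Shift to the Maidenhead origin (180°W, 90°S): lon 179.24, lat 41.50.
Field: 179.24/20 → 8 → I, 41.50/10 → 4 → E; chars IE.
Square: 19.24/2 → 9, 1.50/1 → 1; chars 91.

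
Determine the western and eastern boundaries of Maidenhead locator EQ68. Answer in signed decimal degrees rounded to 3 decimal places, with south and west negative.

-88.000, -86.000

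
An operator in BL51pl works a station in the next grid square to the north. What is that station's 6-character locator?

Latitude subsquare l = 11; +1 → 12 = m.
The longitude characters are unchanged.

BL51pm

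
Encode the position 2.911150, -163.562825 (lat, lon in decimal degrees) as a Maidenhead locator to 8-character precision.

AJ82fv28

Add 180° to longitude and 90° to latitude: 16.43717, 92.91115.
Field (20°×10°, letters A–R): 16.43717/20 → 0 → A, 92.91115/10 → 9 → J; chars AJ.
Square (2°×1°, digits 0–9): 16.43717/2 → 8, 2.91115/1 → 2; chars 82.
Subsquare (5′×2.5′, letters a–x): 0.43717/0.0833333 → 5 → f, 0.91115/0.0416667 → 21 → v; chars fv.
Extended square (30″×15″, digits 0–9): 0.02051/0.00833333 → 2, 0.03615/0.00416667 → 8; chars 28.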